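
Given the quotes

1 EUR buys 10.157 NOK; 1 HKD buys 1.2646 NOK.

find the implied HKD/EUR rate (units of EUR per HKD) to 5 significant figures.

HKD/EUR = 0.12451

1 HKD × 1.2646 = 1.2646 NOK
1.2646 NOK ÷ 10.157 = 0.124505 EUR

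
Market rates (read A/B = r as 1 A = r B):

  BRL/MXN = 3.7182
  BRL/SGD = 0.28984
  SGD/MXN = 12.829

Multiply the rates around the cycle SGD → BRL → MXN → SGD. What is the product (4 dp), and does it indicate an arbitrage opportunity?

Around SGD → BRL → MXN → SGD: 1 ÷ 0.28984 × 3.7182 ÷ 12.829 = 0.999958
Product ≈ 1 (deviation 0.004%, within rounding noise).

1.0000 (no arbitrage)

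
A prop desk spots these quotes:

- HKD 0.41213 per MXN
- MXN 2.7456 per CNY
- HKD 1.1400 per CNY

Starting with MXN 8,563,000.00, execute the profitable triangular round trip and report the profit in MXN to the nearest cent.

Profitable loop is MXN → CNY → HKD → MXN:
MXN 8,563,000.00 ÷ 2.7456 = CNY 3,118,808.28
CNY 3,118,808.28 × 1.1400 = HKD 3,555,441.43
HKD 3,555,441.43 ÷ 0.41213 = MXN 8,626,990.11
Profit = MXN 8,626,990.11 − MXN 8,563,000.00

Profit: MXN 63,990.11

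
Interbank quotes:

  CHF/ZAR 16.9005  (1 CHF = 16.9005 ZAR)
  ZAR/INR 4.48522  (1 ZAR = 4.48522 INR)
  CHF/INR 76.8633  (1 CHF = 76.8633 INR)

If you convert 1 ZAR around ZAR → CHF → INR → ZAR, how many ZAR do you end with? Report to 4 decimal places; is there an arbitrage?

Around ZAR → CHF → INR → ZAR: 1 ÷ 16.9005 × 76.8633 ÷ 4.48522 = 1.013995
Product > 1; profitable direction is ZAR → CHF → INR → ZAR.

1.0140 (arbitrage exists)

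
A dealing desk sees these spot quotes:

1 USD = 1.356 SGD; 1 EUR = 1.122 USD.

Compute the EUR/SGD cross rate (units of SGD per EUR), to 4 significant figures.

EUR/SGD = 1.521

1 EUR × 1.122 = 1.122 USD
1.122 USD × 1.356 = 1.52143 SGD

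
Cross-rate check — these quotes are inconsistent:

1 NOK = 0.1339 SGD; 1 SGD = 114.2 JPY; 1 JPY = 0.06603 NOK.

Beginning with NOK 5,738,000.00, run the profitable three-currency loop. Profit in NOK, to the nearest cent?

Profit: NOK 55,600.20

Profitable loop is NOK → SGD → JPY → NOK:
NOK 5,738,000.00 × 0.1339 = SGD 768,318.20
SGD 768,318.20 × 114.2 = JPY 87,741,938
JPY 87,741,938 × 0.06603 = NOK 5,793,600.20
Profit = NOK 5,793,600.20 − NOK 5,738,000.00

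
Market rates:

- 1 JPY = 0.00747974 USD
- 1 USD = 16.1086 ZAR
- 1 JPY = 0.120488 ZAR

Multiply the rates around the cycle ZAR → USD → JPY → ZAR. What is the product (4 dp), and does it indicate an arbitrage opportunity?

Around ZAR → USD → JPY → ZAR: 1 ÷ 16.1086 ÷ 0.00747974 × 0.120488 = 0.999999
Product ≈ 1 (deviation 0.000%, within rounding noise).

1.0000 (no arbitrage)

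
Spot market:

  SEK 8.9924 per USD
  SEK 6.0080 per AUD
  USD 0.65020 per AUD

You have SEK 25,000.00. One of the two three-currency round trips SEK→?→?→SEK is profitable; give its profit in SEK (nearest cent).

Profit: SEK 689.01

Profitable loop is SEK → USD → AUD → SEK:
SEK 25,000.00 ÷ 8.9924 = USD 2,780.13
USD 2,780.13 ÷ 0.65020 = AUD 4,275.80
AUD 4,275.80 × 6.0080 = SEK 25,689.01
Profit = SEK 25,689.01 − SEK 25,000.00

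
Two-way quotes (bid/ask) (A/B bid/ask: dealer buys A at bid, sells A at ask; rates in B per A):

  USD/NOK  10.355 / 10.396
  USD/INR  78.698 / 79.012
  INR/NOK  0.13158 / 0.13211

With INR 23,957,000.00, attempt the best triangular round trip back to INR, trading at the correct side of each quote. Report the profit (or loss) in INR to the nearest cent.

Best loop INR → NOK → USD → INR:
INR 23,957,000.00 × 0.13158 (sell INR at bid) = NOK 3,152,262.06
NOK 3,152,262.06 ÷ 10.396 (buy USD at ask) = USD 303,218.74
USD 303,218.74 × 78.698 (sell USD at bid) = INR 23,862,708.70

Net result: INR -94,291.30 (no profitable arbitrage after spreads)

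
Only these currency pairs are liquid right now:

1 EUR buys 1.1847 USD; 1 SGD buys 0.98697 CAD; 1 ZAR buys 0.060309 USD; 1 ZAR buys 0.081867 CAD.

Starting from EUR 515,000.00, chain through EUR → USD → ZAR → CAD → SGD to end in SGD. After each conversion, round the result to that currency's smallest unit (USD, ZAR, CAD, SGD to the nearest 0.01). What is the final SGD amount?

EUR 515,000.00 × 1.1847 = USD 610,120.50
USD 610,120.50 ÷ 0.060309 = ZAR 10,116,574.64
ZAR 10,116,574.64 × 0.081867 = CAD 828,213.62
CAD 828,213.62 ÷ 0.98697 = SGD 839,147.71

SGD 839,147.71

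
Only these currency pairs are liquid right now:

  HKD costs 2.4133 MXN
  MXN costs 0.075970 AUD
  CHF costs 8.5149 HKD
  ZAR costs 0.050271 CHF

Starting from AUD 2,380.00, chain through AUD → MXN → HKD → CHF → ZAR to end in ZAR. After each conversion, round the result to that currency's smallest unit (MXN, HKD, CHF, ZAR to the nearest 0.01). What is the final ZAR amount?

AUD 2,380.00 ÷ 0.075970 = MXN 31,328.16
MXN 31,328.16 ÷ 2.4133 = HKD 12,981.46
HKD 12,981.46 ÷ 8.5149 = CHF 1,524.56
CHF 1,524.56 ÷ 0.050271 = ZAR 30,326.83

ZAR 30,326.83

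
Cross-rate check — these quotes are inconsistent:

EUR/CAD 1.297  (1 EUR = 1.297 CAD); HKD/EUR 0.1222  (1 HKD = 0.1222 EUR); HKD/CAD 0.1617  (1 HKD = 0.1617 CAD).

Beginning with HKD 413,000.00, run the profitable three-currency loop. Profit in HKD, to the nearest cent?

Profitable loop is HKD → CAD → EUR → HKD:
HKD 413,000.00 × 0.1617 = CAD 66,782.10
CAD 66,782.10 ÷ 1.297 = EUR 51,489.67
EUR 51,489.67 ÷ 0.1222 = HKD 421,355.72
Profit = HKD 421,355.72 − HKD 413,000.00

Profit: HKD 8,355.72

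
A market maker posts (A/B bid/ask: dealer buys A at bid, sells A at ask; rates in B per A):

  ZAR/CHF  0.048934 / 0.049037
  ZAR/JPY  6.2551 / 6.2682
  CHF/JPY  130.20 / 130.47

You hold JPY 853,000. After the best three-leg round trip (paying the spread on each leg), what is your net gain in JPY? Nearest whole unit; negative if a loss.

Best loop JPY → ZAR → CHF → JPY:
JPY 853,000 ÷ 6.2682 (buy ZAR at ask) = ZAR 136,083.72
ZAR 136,083.72 × 0.048934 (sell ZAR at bid) = CHF 6,659.12
CHF 6,659.12 × 130.20 (sell CHF at bid) = JPY 867,018

Net profit: JPY 14,018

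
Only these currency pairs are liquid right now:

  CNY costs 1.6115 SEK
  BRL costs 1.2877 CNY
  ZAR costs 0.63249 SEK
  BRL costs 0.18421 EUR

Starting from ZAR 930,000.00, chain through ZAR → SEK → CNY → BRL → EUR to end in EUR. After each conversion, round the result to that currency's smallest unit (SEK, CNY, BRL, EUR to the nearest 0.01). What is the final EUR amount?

EUR 52,216.14

ZAR 930,000.00 × 0.63249 = SEK 588,215.70
SEK 588,215.70 ÷ 1.6115 = CNY 365,011.29
CNY 365,011.29 ÷ 1.2877 = BRL 283,459.88
BRL 283,459.88 × 0.18421 = EUR 52,216.14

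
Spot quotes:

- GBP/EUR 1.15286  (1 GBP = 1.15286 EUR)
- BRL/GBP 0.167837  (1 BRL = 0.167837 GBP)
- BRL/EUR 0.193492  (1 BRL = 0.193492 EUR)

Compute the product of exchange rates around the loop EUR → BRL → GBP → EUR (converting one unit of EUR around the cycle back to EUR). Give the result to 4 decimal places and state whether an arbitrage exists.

1.0000 (no arbitrage)

Around EUR → BRL → GBP → EUR: 1 ÷ 0.193492 × 0.167837 × 1.15286 = 1.000003
Product ≈ 1 (deviation 0.000%, within rounding noise).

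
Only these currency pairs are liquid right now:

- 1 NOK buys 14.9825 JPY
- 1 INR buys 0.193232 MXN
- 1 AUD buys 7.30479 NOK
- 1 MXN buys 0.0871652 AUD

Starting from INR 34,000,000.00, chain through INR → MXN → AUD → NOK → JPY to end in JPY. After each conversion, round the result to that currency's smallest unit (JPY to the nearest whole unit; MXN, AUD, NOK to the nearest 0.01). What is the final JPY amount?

INR 34,000,000.00 × 0.193232 = MXN 6,569,888.00
MXN 6,569,888.00 × 0.0871652 = AUD 572,665.60
AUD 572,665.60 × 7.30479 = NOK 4,183,201.95
NOK 4,183,201.95 × 14.9825 = JPY 62,674,823

JPY 62,674,823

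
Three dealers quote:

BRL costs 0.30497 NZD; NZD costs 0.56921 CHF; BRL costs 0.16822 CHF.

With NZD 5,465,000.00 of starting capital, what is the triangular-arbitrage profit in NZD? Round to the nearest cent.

Profitable loop is NZD → CHF → BRL → NZD:
NZD 5,465,000.00 × 0.56921 = CHF 3,110,732.65
CHF 3,110,732.65 ÷ 0.16822 = BRL 18,492,049.99
BRL 18,492,049.99 × 0.30497 = NZD 5,639,520.49
Profit = NZD 5,639,520.49 − NZD 5,465,000.00

Profit: NZD 174,520.49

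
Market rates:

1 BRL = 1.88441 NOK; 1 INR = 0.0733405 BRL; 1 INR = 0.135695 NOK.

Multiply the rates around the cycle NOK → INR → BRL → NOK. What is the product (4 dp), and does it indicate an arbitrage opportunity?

Around NOK → INR → BRL → NOK: 1 ÷ 0.135695 × 0.0733405 × 1.88441 = 1.018487
Product > 1; profitable direction is NOK → INR → BRL → NOK.

1.0185 (arbitrage exists)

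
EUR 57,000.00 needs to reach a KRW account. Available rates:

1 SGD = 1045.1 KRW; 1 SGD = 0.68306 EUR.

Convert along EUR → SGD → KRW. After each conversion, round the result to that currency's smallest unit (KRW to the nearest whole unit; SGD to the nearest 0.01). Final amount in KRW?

KRW 87,211,515

EUR 57,000.00 ÷ 0.68306 = SGD 83,448.01
SGD 83,448.01 × 1045.1 = KRW 87,211,515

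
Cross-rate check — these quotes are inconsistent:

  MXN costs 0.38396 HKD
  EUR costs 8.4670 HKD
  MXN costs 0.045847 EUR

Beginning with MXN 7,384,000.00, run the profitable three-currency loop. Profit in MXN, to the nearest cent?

Profit: MXN 81,281.48

Profitable loop is MXN → EUR → HKD → MXN:
MXN 7,384,000.00 × 0.045847 = EUR 338,534.25
EUR 338,534.25 × 8.4670 = HKD 2,866,369.48
HKD 2,866,369.48 ÷ 0.38396 = MXN 7,465,281.48
Profit = MXN 7,465,281.48 − MXN 7,384,000.00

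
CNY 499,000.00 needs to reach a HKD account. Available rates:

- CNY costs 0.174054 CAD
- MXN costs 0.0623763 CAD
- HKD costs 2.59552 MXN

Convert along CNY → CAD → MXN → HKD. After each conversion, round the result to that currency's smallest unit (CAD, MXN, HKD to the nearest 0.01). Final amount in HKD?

CNY 499,000.00 × 0.174054 = CAD 86,852.95
CAD 86,852.95 ÷ 0.0623763 = MXN 1,392,403.04
MXN 1,392,403.04 ÷ 2.59552 = HKD 536,464.00

HKD 536,464.00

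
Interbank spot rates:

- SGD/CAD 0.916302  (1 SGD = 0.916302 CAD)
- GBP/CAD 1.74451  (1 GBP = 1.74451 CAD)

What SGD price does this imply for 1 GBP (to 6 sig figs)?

1 GBP × 1.74451 = 1.74451 CAD
1.74451 CAD ÷ 0.916302 = 1.90386 SGD

GBP/SGD = 1.90386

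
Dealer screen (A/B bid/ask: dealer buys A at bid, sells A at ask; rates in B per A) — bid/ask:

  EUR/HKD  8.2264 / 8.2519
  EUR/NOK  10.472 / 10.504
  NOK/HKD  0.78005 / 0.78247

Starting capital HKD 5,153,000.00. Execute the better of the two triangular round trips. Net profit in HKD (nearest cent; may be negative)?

Best loop HKD → NOK → EUR → HKD:
HKD 5,153,000.00 ÷ 0.78247 (buy NOK at ask) = NOK 6,585,556.00
NOK 6,585,556.00 ÷ 10.504 (buy EUR at ask) = EUR 626,956.97
EUR 626,956.97 × 8.2264 (sell EUR at bid) = HKD 5,157,598.80

Net profit: HKD 4,598.80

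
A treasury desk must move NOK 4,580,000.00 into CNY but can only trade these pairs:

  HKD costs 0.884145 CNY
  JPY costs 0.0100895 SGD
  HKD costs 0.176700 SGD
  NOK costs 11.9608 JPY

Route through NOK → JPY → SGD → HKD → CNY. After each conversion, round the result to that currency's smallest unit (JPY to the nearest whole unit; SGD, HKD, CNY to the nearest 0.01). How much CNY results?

NOK 4,580,000.00 × 11.9608 = JPY 54,780,464
JPY 54,780,464 × 0.0100895 = SGD 552,707.49
SGD 552,707.49 ÷ 0.176700 = HKD 3,127,942.78
HKD 3,127,942.78 × 0.884145 = CNY 2,765,554.97

CNY 2,765,554.97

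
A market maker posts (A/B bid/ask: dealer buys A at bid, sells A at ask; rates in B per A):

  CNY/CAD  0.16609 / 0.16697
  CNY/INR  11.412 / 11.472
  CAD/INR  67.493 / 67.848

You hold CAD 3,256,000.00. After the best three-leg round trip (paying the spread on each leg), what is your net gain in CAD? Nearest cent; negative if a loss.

Best loop CAD → CNY → INR → CAD:
CAD 3,256,000.00 ÷ 0.16697 (buy CNY at ask) = CNY 19,500,509.07
CNY 19,500,509.07 × 11.412 (sell CNY at bid) = INR 222,539,809.55
INR 222,539,809.55 ÷ 67.848 (buy CAD at ask) = CAD 3,279,975.97

Net profit: CAD 23,975.97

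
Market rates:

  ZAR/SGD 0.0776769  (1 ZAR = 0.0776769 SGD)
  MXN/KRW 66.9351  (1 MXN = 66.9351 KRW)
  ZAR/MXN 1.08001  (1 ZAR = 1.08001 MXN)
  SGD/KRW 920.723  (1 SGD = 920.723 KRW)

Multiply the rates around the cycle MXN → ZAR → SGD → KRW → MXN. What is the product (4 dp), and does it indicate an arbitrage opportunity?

0.9893 (arbitrage exists)

Around MXN → ZAR → SGD → KRW → MXN: 1 ÷ 1.08001 × 0.0776769 × 920.723 ÷ 66.9351 = 0.989325
Product < 1; profitable direction is MXN → KRW → SGD → ZAR → MXN.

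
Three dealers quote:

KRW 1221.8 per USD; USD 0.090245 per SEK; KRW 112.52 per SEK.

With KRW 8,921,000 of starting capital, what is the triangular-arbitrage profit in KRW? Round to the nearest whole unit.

Profitable loop is KRW → USD → SEK → KRW:
KRW 8,921,000 ÷ 1221.8 = USD 7,301.52
USD 7,301.52 ÷ 0.090245 = SEK 80,907.78
SEK 80,907.78 × 112.52 = KRW 9,103,743
Profit = KRW 9,103,743 − KRW 8,921,000

Profit: KRW 182,743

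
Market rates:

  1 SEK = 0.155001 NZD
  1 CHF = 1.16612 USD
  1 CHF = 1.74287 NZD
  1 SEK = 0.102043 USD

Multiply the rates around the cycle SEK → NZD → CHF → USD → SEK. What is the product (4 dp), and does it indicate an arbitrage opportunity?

1.0163 (arbitrage exists)

Around SEK → NZD → CHF → USD → SEK: 1 × 0.155001 ÷ 1.74287 × 1.16612 ÷ 0.102043 = 1.016318
Product > 1; profitable direction is SEK → NZD → CHF → USD → SEK.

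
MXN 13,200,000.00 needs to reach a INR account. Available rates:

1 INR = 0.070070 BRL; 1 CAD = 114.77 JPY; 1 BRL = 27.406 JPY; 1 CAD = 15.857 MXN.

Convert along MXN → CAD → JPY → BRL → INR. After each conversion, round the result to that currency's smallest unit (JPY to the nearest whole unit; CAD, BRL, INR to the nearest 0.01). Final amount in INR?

MXN 13,200,000.00 ÷ 15.857 = CAD 832,439.93
CAD 832,439.93 × 114.77 = JPY 95,539,131
JPY 95,539,131 ÷ 27.406 = BRL 3,486,066.23
BRL 3,486,066.23 ÷ 0.070070 = INR 49,751,194.95

INR 49,751,194.95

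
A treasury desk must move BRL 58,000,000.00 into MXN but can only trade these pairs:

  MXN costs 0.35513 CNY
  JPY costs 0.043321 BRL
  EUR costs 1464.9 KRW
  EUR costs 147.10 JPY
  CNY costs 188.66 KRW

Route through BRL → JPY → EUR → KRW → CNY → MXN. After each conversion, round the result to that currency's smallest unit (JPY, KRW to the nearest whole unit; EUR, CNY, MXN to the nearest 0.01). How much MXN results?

MXN 199,002,089.07

BRL 58,000,000.00 ÷ 0.043321 = JPY 1,338,842,594
JPY 1,338,842,594 ÷ 147.10 = EUR 9,101,581.20
EUR 9,101,581.20 × 1464.9 = KRW 13,332,906,300
KRW 13,332,906,300 ÷ 188.66 = CNY 70,671,611.89
CNY 70,671,611.89 ÷ 0.35513 = MXN 199,002,089.07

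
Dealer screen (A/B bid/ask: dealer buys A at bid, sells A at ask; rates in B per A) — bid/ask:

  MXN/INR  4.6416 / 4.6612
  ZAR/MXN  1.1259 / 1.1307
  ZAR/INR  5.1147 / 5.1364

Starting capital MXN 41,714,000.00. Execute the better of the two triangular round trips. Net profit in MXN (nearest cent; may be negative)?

Net profit: MXN 727,480.99

Best loop MXN → INR → ZAR → MXN:
MXN 41,714,000.00 × 4.6416 (sell MXN at bid) = INR 193,619,702.40
INR 193,619,702.40 ÷ 5.1364 (buy ZAR at ask) = ZAR 37,695,604.39
ZAR 37,695,604.39 × 1.1259 (sell ZAR at bid) = MXN 42,441,480.99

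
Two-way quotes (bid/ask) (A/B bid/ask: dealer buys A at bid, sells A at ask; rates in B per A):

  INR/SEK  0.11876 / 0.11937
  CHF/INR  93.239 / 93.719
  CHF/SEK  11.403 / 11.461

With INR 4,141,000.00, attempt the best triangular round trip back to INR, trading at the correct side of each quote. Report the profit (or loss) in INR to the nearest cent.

Net profit: INR 79,865.52

Best loop INR → CHF → SEK → INR:
INR 4,141,000.00 ÷ 93.719 (buy CHF at ask) = CHF 44,185.28
CHF 44,185.28 × 11.403 (sell CHF at bid) = SEK 503,844.72
SEK 503,844.72 ÷ 0.11937 (buy INR at ask) = INR 4,220,865.52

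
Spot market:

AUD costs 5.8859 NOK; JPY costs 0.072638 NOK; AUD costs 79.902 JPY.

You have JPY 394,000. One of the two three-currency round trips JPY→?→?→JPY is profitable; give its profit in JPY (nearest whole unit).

Profitable loop is JPY → AUD → NOK → JPY:
JPY 394,000 ÷ 79.902 = AUD 4,931.04
AUD 4,931.04 × 5.8859 = NOK 29,023.61
NOK 29,023.61 ÷ 0.072638 = JPY 399,565
Profit = JPY 399,565 − JPY 394,000

Profit: JPY 5,565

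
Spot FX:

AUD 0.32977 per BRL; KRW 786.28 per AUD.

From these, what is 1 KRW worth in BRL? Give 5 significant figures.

1 KRW ÷ 786.28 = 0.00127181 AUD
0.00127181 AUD ÷ 0.32977 = 0.00385666 BRL

KRW/BRL = 0.0038567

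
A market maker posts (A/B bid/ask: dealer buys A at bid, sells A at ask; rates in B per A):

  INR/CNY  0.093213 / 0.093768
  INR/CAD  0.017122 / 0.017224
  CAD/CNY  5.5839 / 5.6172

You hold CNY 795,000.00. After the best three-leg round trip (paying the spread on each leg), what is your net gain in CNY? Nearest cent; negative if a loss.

Best loop CNY → INR → CAD → CNY:
CNY 795,000.00 ÷ 0.093768 (buy INR at ask) = INR 8,478,372.15
INR 8,478,372.15 × 0.017122 (sell INR at bid) = CAD 145,166.69
CAD 145,166.69 × 5.5839 (sell CAD at bid) = CNY 810,596.27

Net profit: CNY 15,596.27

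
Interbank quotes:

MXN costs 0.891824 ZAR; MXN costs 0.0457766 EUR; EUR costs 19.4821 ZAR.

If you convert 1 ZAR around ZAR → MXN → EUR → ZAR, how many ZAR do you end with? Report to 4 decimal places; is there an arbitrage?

1.0000 (no arbitrage)

Around ZAR → MXN → EUR → ZAR: 1 ÷ 0.891824 × 0.0457766 × 19.4821 = 1.000000
Product ≈ 1 (deviation 0.000%, within rounding noise).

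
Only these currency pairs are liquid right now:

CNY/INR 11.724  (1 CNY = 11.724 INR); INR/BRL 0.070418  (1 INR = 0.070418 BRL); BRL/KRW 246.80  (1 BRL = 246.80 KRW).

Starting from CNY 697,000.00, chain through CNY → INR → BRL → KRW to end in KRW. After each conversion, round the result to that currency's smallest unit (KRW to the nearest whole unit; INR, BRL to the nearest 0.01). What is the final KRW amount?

KRW 142,016,050

CNY 697,000.00 × 11.724 = INR 8,171,628.00
INR 8,171,628.00 × 0.070418 = BRL 575,429.70
BRL 575,429.70 × 246.80 = KRW 142,016,050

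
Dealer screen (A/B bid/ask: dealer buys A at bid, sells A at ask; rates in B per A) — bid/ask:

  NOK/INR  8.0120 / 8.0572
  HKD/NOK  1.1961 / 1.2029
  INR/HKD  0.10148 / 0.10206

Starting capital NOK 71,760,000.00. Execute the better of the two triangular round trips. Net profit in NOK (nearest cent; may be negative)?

Best loop NOK → HKD → INR → NOK:
NOK 71,760,000.00 ÷ 1.2029 (buy HKD at ask) = HKD 59,655,831.74
HKD 59,655,831.74 ÷ 0.10206 (buy INR at ask) = INR 584,517,261.81
INR 584,517,261.81 ÷ 8.0572 (buy NOK at ask) = NOK 72,545,954.15

Net profit: NOK 785,954.15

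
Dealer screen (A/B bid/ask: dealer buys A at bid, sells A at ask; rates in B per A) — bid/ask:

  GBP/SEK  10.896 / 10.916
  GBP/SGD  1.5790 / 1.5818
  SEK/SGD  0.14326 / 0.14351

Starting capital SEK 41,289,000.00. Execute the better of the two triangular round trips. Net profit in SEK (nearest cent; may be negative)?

Best loop SEK → GBP → SGD → SEK:
SEK 41,289,000.00 ÷ 10.916 (buy GBP at ask) = GBP 3,782,429.46
GBP 3,782,429.46 × 1.5790 (sell GBP at bid) = SGD 5,972,456.12
SGD 5,972,456.12 ÷ 0.14351 (buy SEK at ask) = SEK 41,617,003.13

Net profit: SEK 328,003.13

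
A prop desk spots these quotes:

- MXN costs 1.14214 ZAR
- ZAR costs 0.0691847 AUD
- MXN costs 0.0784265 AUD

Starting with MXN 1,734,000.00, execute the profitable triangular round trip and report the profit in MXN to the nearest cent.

Profitable loop is MXN → ZAR → AUD → MXN:
MXN 1,734,000.00 × 1.14214 = ZAR 1,980,470.76
ZAR 1,980,470.76 × 0.0691847 = AUD 137,018.28
AUD 137,018.28 ÷ 0.0784265 = MXN 1,747,091.55
Profit = MXN 1,747,091.55 − MXN 1,734,000.00

Profit: MXN 13,091.55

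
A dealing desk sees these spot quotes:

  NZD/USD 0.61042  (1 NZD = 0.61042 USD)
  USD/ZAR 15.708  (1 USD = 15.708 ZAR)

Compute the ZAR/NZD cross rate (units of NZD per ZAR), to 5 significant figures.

ZAR/NZD = 0.10429

1 ZAR ÷ 15.708 = 0.0636618 USD
0.0636618 USD ÷ 0.61042 = 0.104292 NZD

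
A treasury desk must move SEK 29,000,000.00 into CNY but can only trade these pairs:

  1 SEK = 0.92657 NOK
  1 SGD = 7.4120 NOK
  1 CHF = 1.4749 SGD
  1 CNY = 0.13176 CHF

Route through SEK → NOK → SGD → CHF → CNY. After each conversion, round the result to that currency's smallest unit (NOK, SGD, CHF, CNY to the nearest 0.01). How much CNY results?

SEK 29,000,000.00 × 0.92657 = NOK 26,870,530.00
NOK 26,870,530.00 ÷ 7.4120 = SGD 3,625,273.88
SGD 3,625,273.88 ÷ 1.4749 = CHF 2,457,979.44
CHF 2,457,979.44 ÷ 0.13176 = CNY 18,654,974.50

CNY 18,654,974.50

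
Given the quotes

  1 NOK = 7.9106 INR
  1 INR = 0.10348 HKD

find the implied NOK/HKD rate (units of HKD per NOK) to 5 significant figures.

NOK/HKD = 0.81859

1 NOK × 7.9106 = 7.9106 INR
7.9106 INR × 0.10348 = 0.818589 HKD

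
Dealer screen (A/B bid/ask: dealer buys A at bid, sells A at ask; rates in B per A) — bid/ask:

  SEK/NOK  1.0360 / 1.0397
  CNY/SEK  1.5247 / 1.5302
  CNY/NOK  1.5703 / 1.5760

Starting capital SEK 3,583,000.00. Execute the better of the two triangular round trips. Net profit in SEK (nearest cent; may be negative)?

Net profit: SEK 8,159.96

Best loop SEK → NOK → CNY → SEK:
SEK 3,583,000.00 × 1.0360 (sell SEK at bid) = NOK 3,711,988.00
NOK 3,711,988.00 ÷ 1.5760 (buy CNY at ask) = CNY 2,355,322.34
CNY 2,355,322.34 × 1.5247 (sell CNY at bid) = SEK 3,591,159.96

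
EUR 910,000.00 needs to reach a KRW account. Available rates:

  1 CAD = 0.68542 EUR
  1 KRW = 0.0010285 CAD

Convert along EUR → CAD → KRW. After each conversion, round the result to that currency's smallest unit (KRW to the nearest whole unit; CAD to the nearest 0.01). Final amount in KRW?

EUR 910,000.00 ÷ 0.68542 = CAD 1,327,653.12
CAD 1,327,653.12 ÷ 0.0010285 = KRW 1,290,863,510

KRW 1,290,863,510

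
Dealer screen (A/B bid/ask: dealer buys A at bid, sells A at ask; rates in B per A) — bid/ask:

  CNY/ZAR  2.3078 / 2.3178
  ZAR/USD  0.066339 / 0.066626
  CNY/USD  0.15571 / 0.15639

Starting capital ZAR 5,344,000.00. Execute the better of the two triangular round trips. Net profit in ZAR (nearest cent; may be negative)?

Net profit: ZAR 44,442.53

Best loop ZAR → CNY → USD → ZAR:
ZAR 5,344,000.00 ÷ 2.3178 (buy CNY at ask) = CNY 2,305,634.65
CNY 2,305,634.65 × 0.15571 (sell CNY at bid) = USD 359,010.37
USD 359,010.37 ÷ 0.066626 (buy ZAR at ask) = ZAR 5,388,442.53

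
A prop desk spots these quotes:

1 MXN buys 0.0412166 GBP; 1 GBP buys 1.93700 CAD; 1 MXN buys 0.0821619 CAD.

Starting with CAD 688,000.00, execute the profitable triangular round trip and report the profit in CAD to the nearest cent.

Profitable loop is CAD → GBP → MXN → CAD:
CAD 688,000.00 ÷ 1.93700 = GBP 355,188.44
GBP 355,188.44 ÷ 0.0412166 = MXN 8,617,606.39
MXN 8,617,606.39 × 0.0821619 = CAD 708,038.91
Profit = CAD 708,038.91 − CAD 688,000.00

Profit: CAD 20,038.91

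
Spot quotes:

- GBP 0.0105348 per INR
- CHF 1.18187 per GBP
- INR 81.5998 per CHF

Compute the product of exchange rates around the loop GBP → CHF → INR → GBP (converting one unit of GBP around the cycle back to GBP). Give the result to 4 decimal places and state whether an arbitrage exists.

Around GBP → CHF → INR → GBP: 1 × 1.18187 × 81.5998 × 0.0105348 = 1.015980
Product > 1; profitable direction is GBP → CHF → INR → GBP.

1.0160 (arbitrage exists)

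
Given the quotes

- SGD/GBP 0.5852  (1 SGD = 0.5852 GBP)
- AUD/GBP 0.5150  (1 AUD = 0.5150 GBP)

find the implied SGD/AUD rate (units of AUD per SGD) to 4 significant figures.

1 SGD × 0.5852 = 0.5852 GBP
0.5852 GBP ÷ 0.5150 = 1.13631 AUD

SGD/AUD = 1.136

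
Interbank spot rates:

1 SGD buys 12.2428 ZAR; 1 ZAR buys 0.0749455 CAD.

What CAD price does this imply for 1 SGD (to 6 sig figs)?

1 SGD × 12.2428 = 12.2428 ZAR
12.2428 ZAR × 0.0749455 = 0.917543 CAD

SGD/CAD = 0.917543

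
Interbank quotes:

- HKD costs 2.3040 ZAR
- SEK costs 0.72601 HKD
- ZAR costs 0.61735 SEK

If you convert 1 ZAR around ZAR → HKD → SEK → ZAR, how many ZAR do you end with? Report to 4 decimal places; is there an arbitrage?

0.9684 (arbitrage exists)

Around ZAR → HKD → SEK → ZAR: 1 ÷ 2.3040 ÷ 0.72601 ÷ 0.61735 = 0.968375
Product < 1; profitable direction is ZAR → SEK → HKD → ZAR.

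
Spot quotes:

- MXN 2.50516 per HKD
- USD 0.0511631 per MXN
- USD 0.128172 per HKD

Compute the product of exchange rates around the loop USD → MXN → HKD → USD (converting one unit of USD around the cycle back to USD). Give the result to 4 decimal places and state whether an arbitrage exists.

1.0000 (no arbitrage)

Around USD → MXN → HKD → USD: 1 ÷ 0.0511631 ÷ 2.50516 × 0.128172 = 1.000002
Product ≈ 1 (deviation 0.000%, within rounding noise).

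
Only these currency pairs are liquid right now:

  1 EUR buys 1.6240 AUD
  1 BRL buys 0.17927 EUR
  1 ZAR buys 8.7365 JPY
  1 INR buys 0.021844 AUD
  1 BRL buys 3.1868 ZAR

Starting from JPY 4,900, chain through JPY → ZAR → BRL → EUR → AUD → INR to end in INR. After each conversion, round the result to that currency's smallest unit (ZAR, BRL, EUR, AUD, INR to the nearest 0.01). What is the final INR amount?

JPY 4,900 ÷ 8.7365 = ZAR 560.87
ZAR 560.87 ÷ 3.1868 = BRL 176.00
BRL 176.00 × 0.17927 = EUR 31.55
EUR 31.55 × 1.6240 = AUD 51.24
AUD 51.24 ÷ 0.021844 = INR 2,345.72

INR 2,345.72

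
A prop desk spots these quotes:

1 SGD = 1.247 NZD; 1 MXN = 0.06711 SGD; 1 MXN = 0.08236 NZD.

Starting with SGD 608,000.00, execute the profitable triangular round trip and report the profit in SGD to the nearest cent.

Profitable loop is SGD → NZD → MXN → SGD:
SGD 608,000.00 × 1.247 = NZD 758,176.00
NZD 758,176.00 ÷ 0.08236 = MXN 9,205,633.80
MXN 9,205,633.80 × 0.06711 = SGD 617,790.08
Profit = SGD 617,790.08 − SGD 608,000.00

Profit: SGD 9,790.08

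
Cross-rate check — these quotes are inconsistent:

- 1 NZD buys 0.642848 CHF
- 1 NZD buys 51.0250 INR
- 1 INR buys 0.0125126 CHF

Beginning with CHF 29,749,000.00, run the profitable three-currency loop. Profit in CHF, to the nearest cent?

Profit: CHF 204,673.67

Profitable loop is CHF → INR → NZD → CHF:
CHF 29,749,000.00 ÷ 0.0125126 = INR 2,377,523,456.36
INR 2,377,523,456.36 ÷ 51.0250 = NZD 46,595,266.17
NZD 46,595,266.17 × 0.642848 = CHF 29,953,673.67
Profit = CHF 29,953,673.67 − CHF 29,749,000.00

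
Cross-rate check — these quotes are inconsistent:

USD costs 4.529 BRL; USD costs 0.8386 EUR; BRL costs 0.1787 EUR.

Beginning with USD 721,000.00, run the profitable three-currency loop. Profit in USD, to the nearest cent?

Profit: USD 26,073.36

Profitable loop is USD → EUR → BRL → USD:
USD 721,000.00 × 0.8386 = EUR 604,630.60
EUR 604,630.60 ÷ 0.1787 = BRL 3,383,495.24
BRL 3,383,495.24 ÷ 4.529 = USD 747,073.36
Profit = USD 747,073.36 − USD 721,000.00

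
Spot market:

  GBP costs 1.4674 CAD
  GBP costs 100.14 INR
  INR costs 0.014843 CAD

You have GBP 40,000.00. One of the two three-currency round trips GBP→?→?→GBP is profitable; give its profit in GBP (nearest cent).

Profitable loop is GBP → INR → CAD → GBP:
GBP 40,000.00 × 100.14 = INR 4,005,600.00
INR 4,005,600.00 × 0.014843 = CAD 59,455.12
CAD 59,455.12 ÷ 1.4674 = GBP 40,517.32
Profit = GBP 40,517.32 − GBP 40,000.00

Profit: GBP 517.32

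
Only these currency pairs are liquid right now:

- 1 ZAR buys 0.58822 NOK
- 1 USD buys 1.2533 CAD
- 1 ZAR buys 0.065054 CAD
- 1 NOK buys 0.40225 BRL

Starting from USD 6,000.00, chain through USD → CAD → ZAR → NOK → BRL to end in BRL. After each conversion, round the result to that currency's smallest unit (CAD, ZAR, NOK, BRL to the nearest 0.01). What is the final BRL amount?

BRL 27,350.68

USD 6,000.00 × 1.2533 = CAD 7,519.80
CAD 7,519.80 ÷ 0.065054 = ZAR 115,593.20
ZAR 115,593.20 × 0.58822 = NOK 67,994.23
NOK 67,994.23 × 0.40225 = BRL 27,350.68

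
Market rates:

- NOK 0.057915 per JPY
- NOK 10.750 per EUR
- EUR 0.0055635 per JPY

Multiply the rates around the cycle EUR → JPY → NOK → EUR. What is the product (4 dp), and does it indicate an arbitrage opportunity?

0.9684 (arbitrage exists)

Around EUR → JPY → NOK → EUR: 1 ÷ 0.0055635 × 0.057915 ÷ 10.750 = 0.968355
Product < 1; profitable direction is EUR → NOK → JPY → EUR.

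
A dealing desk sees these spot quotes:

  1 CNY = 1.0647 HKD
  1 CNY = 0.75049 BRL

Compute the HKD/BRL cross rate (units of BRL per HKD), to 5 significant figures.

1 HKD ÷ 1.0647 = 0.939232 CNY
0.939232 CNY × 0.75049 = 0.704884 BRL

HKD/BRL = 0.70488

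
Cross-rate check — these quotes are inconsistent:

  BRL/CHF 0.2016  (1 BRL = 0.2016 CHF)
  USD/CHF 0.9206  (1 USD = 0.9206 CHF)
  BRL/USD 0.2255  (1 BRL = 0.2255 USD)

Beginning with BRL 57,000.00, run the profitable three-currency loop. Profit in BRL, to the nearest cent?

Profit: BRL 1,695.10

Profitable loop is BRL → USD → CHF → BRL:
BRL 57,000.00 × 0.2255 = USD 12,853.50
USD 12,853.50 × 0.9206 = CHF 11,832.93
CHF 11,832.93 ÷ 0.2016 = BRL 58,695.10
Profit = BRL 58,695.10 − BRL 57,000.00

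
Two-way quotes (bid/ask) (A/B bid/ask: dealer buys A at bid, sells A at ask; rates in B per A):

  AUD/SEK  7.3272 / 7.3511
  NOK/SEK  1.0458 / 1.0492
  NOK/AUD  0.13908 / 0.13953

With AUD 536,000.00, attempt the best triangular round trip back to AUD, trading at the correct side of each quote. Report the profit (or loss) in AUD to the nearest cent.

Best loop AUD → NOK → SEK → AUD:
AUD 536,000.00 ÷ 0.13953 (buy NOK at ask) = NOK 3,841,467.78
NOK 3,841,467.78 × 1.0458 (sell NOK at bid) = SEK 4,017,407.01
SEK 4,017,407.01 ÷ 7.3511 (buy AUD at ask) = AUD 546,504.20

Net profit: AUD 10,504.20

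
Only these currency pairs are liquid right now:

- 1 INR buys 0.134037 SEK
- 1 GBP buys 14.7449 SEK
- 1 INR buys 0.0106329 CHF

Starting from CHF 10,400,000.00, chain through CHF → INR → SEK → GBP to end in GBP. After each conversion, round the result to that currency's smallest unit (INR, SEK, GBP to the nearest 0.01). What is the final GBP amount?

GBP 8,891,283.89

CHF 10,400,000.00 ÷ 0.0106329 = INR 978,096,286.06
INR 978,096,286.06 × 0.134037 = SEK 131,101,091.89
SEK 131,101,091.89 ÷ 14.7449 = GBP 8,891,283.89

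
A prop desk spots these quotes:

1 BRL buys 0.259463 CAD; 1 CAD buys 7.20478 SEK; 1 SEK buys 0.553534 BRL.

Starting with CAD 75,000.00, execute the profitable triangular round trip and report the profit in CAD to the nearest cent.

Profitable loop is CAD → SEK → BRL → CAD:
CAD 75,000.00 × 7.20478 = SEK 540,358.50
SEK 540,358.50 × 0.553534 = BRL 299,106.80
BRL 299,106.80 × 0.259463 = CAD 77,607.15
Profit = CAD 77,607.15 − CAD 75,000.00

Profit: CAD 2,607.15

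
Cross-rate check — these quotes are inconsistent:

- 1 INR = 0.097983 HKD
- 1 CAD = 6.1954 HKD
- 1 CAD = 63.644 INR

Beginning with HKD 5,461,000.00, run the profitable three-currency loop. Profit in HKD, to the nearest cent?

Profitable loop is HKD → CAD → INR → HKD:
HKD 5,461,000.00 ÷ 6.1954 = CAD 881,460.44
CAD 881,460.44 × 63.644 = INR 56,099,668.14
INR 56,099,668.14 × 0.097983 = HKD 5,496,813.78
Profit = HKD 5,496,813.78 − HKD 5,461,000.00

Profit: HKD 35,813.78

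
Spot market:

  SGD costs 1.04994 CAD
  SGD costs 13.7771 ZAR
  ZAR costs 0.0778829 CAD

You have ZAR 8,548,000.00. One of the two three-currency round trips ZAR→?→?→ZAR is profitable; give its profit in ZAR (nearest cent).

Profit: ZAR 187,745.17

Profitable loop is ZAR → CAD → SGD → ZAR:
ZAR 8,548,000.00 × 0.0778829 = CAD 665,743.03
CAD 665,743.03 ÷ 1.04994 = SGD 634,077.21
SGD 634,077.21 × 13.7771 = ZAR 8,735,745.17
Profit = ZAR 8,735,745.17 − ZAR 8,548,000.00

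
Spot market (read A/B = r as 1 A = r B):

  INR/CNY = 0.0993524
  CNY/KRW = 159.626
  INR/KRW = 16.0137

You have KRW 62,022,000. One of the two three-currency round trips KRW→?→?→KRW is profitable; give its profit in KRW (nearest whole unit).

Profit: KRW 604,114

Profitable loop is KRW → CNY → INR → KRW:
KRW 62,022,000 ÷ 159.626 = CNY 388,545.73
CNY 388,545.73 ÷ 0.0993524 = INR 3,910,783.49
INR 3,910,783.49 × 16.0137 = KRW 62,626,114
Profit = KRW 62,626,114 − KRW 62,022,000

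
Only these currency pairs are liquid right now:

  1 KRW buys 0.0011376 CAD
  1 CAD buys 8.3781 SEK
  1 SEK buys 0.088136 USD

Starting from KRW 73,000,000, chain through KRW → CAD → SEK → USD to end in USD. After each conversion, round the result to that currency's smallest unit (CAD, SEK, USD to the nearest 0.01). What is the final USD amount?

USD 61,321.30

KRW 73,000,000 × 0.0011376 = CAD 83,044.80
CAD 83,044.80 × 8.3781 = SEK 695,757.64
SEK 695,757.64 × 0.088136 = USD 61,321.30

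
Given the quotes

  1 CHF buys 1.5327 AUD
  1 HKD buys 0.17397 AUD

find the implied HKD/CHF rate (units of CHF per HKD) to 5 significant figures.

HKD/CHF = 0.11351

1 HKD × 0.17397 = 0.17397 AUD
0.17397 AUD ÷ 1.5327 = 0.113506 CHF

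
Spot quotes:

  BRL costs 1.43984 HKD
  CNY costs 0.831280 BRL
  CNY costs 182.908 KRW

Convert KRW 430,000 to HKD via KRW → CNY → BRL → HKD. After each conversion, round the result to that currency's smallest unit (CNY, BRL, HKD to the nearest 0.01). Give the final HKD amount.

HKD 2,813.82

KRW 430,000 ÷ 182.908 = CNY 2,350.91
CNY 2,350.91 × 0.831280 = BRL 1,954.26
BRL 1,954.26 × 1.43984 = HKD 2,813.82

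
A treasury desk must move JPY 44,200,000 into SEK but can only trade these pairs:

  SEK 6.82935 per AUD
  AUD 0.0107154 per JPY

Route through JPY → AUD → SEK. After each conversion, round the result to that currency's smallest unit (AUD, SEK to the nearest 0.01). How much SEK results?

JPY 44,200,000 × 0.0107154 = AUD 473,620.68
AUD 473,620.68 × 6.82935 = SEK 3,234,521.39

SEK 3,234,521.39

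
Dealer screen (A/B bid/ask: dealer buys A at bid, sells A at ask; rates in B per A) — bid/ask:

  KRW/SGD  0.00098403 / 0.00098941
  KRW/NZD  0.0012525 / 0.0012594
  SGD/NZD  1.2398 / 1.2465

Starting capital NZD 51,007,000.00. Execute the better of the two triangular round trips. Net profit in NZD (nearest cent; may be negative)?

Best loop NZD → SGD → KRW → NZD:
NZD 51,007,000.00 ÷ 1.2465 (buy SGD at ask) = SGD 40,920,176.49
SGD 40,920,176.49 ÷ 0.00098941 (buy KRW at ask) = KRW 41,358,159,402
KRW 41,358,159,402 × 0.0012525 (sell KRW at bid) = NZD 51,801,094.65

Net profit: NZD 794,094.65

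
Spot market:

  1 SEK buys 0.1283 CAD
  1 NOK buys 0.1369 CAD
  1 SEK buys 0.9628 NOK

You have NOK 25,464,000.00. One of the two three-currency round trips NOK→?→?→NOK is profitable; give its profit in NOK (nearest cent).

Profit: NOK 696,105.97

Profitable loop is NOK → CAD → SEK → NOK:
NOK 25,464,000.00 × 0.1369 = CAD 3,486,021.60
CAD 3,486,021.60 ÷ 0.1283 = SEK 27,170,862.04
SEK 27,170,862.04 × 0.9628 = NOK 26,160,105.97
Profit = NOK 26,160,105.97 − NOK 25,464,000.00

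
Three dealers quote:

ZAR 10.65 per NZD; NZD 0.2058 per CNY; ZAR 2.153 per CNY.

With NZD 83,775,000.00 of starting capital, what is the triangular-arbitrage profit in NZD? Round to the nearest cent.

Profit: NZD 1,508,572.57

Profitable loop is NZD → ZAR → CNY → NZD:
NZD 83,775,000.00 × 10.65 = ZAR 892,203,750.00
ZAR 892,203,750.00 ÷ 2.153 = CNY 414,400,255.46
CNY 414,400,255.46 × 0.2058 = NZD 85,283,572.57
Profit = NZD 85,283,572.57 − NZD 83,775,000.00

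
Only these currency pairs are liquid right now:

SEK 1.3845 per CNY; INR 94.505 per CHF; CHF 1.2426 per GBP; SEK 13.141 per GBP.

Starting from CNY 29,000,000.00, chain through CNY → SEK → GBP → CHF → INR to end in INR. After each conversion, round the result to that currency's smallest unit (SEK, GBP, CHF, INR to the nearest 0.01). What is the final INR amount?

INR 358,796,896.72

CNY 29,000,000.00 × 1.3845 = SEK 40,150,500.00
SEK 40,150,500.00 ÷ 13.141 = GBP 3,055,361.08
GBP 3,055,361.08 × 1.2426 = CHF 3,796,591.68
CHF 3,796,591.68 × 94.505 = INR 358,796,896.72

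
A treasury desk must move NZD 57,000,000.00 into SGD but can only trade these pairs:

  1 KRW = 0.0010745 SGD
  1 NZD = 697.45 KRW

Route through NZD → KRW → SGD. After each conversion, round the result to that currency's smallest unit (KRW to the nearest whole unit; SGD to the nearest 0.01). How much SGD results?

NZD 57,000,000.00 × 697.45 = KRW 39,754,650,000
KRW 39,754,650,000 × 0.0010745 = SGD 42,716,371.42

SGD 42,716,371.42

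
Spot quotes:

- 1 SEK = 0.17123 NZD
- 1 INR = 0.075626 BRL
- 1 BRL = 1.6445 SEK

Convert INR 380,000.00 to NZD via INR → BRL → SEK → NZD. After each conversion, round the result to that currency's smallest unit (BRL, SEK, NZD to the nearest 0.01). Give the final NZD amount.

INR 380,000.00 × 0.075626 = BRL 28,737.88
BRL 28,737.88 × 1.6445 = SEK 47,259.44
SEK 47,259.44 × 0.17123 = NZD 8,092.23

NZD 8,092.23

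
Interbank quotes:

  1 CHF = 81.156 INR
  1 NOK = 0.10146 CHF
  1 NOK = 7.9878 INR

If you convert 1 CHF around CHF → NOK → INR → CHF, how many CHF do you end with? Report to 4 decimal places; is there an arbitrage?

Around CHF → NOK → INR → CHF: 1 ÷ 0.10146 × 7.9878 ÷ 81.156 = 0.970089
Product < 1; profitable direction is CHF → INR → NOK → CHF.

0.9701 (arbitrage exists)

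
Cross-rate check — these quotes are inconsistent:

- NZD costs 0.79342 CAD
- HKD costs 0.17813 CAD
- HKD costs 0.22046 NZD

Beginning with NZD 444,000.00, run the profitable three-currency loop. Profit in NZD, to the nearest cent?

Profit: NZD 8,154.74

Profitable loop is NZD → HKD → CAD → NZD:
NZD 444,000.00 ÷ 0.22046 = HKD 2,013,970.79
HKD 2,013,970.79 × 0.17813 = CAD 358,748.62
CAD 358,748.62 ÷ 0.79342 = NZD 452,154.74
Profit = NZD 452,154.74 − NZD 444,000.00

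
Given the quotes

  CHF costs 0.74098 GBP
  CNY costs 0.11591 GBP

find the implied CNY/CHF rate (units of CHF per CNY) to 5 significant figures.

CNY/CHF = 0.15643

1 CNY × 0.11591 = 0.11591 GBP
0.11591 GBP ÷ 0.74098 = 0.156428 CHF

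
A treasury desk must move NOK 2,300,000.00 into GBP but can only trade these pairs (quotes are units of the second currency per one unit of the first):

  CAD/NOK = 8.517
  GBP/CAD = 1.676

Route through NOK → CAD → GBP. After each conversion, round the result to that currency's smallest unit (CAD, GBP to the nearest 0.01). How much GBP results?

GBP 161,126.58

NOK 2,300,000.00 ÷ 8.517 = CAD 270,048.14
CAD 270,048.14 ÷ 1.676 = GBP 161,126.58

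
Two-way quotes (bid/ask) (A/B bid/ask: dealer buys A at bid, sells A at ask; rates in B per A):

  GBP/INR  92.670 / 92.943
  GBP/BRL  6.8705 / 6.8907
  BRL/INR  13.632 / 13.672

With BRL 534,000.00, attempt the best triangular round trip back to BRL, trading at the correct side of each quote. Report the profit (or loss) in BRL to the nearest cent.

Net profit: BRL 4,111.77

Best loop BRL → INR → GBP → BRL:
BRL 534,000.00 × 13.632 (sell BRL at bid) = INR 7,279,488.00
INR 7,279,488.00 ÷ 92.943 (buy GBP at ask) = GBP 78,322.07
GBP 78,322.07 × 6.8705 (sell GBP at bid) = BRL 538,111.77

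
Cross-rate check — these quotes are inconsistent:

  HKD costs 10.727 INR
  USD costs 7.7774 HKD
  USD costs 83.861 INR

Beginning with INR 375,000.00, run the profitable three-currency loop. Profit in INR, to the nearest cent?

Profitable loop is INR → HKD → USD → INR:
INR 375,000.00 ÷ 10.727 = HKD 34,958.52
HKD 34,958.52 ÷ 7.7774 = USD 4,494.88
USD 4,494.88 × 83.861 = INR 376,945.52
Profit = INR 376,945.52 − INR 375,000.00

Profit: INR 1,945.52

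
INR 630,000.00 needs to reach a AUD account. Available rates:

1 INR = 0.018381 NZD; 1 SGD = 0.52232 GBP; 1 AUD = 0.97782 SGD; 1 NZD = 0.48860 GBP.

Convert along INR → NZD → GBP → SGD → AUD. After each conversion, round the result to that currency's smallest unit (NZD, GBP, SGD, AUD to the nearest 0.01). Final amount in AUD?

AUD 11,078.15

INR 630,000.00 × 0.018381 = NZD 11,580.03
NZD 11,580.03 × 0.48860 = GBP 5,658.00
GBP 5,658.00 ÷ 0.52232 = SGD 10,832.44
SGD 10,832.44 ÷ 0.97782 = AUD 11,078.15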